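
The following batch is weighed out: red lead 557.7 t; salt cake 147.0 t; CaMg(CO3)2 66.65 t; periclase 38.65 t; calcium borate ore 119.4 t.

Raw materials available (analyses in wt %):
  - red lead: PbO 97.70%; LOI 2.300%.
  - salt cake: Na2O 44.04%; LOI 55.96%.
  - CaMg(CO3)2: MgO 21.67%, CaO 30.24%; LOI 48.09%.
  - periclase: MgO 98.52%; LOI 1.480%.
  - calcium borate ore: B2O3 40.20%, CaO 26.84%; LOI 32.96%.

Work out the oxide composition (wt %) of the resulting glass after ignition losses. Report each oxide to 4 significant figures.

In-progress results are shown (rounded to four significant figures) when written out — all arithmetic maintains full precision from start to finish — exactly one rounding lands on each reported figure — derived quantities, including five oxide percentages, glass mass, totals, yield, LOI, are rebuilt from the weighed amounts for 762.3 t of glass in exact precision, as written in the question or the answer.
Per-oxide mass from batch:
  Na2O: 147.0·0.4404 = 64.74 t
  B2O3: 119.4·0.4020 = 48.00 t
  PbO: 557.7·0.9770 = 544.9 t
  MgO: 66.65·0.2167 + 38.65·0.9852 = 52.52 t
  CaO: 66.65·0.3024 + 119.4·0.2684 = 52.20 t
LOI: 557.7·0.02300 + 147.0·0.5596 + 66.65·0.4809 + 38.65·0.01480 + 119.4·0.3296 = 167.1 t
Glass mass = batch − LOI = 929.4 − 167.1 = 762.3 t (= Σ oxide masses)
wt % = 100 × oxide mass / glass mass

Glass mass = 762.3 t (batch 929.4 − LOI 167.1).
Composition: Na2O 8.492%, B2O3 6.296%, PbO 71.47%, MgO 6.890%, CaO 6.848%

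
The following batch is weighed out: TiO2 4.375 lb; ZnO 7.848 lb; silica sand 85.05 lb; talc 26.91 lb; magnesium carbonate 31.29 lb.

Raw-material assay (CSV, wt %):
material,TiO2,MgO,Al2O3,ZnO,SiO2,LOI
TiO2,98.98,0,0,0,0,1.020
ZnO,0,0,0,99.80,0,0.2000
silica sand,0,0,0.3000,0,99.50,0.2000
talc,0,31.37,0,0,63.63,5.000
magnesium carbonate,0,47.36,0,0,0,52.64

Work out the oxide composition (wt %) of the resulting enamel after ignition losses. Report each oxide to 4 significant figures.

Every computation carries full float precision from first step to last; values along the way are displayed rounded to four significant digits within the worked lines; each reported figure undergoes a single rounding. The derived quantities are computed at exact precision (the five compositions, the totals, LOI, glass mass, the yield) using the weight values at 137.4 lb of glass, as they appear in either problem or answer.
What the batch supplies per oxide:
  TiO2: 4.375·0.9898 = 4.330 lb
  MgO: 26.91·0.3137 + 31.29·0.4736 = 23.26 lb
  Al2O3: 85.05·0.003000 = 0.2551 lb
  ZnO: 7.848·0.9980 = 7.832 lb
  SiO2: 85.05·0.9950 + 26.91·0.6363 = 101.7 lb
LOI: 4.375·0.01020 + 7.848·0.002000 + 85.05·0.002000 + 26.91·0.05000 + 31.29·0.5264 = 18.05 lb
The glass mass, total less LOI, = 155.5 − 18.05 = 137.4 lb (matching Σ of the oxides)
percent by weight: oxide/glass ×100

Glass mass = 137.4 lb (batch 155.5 − LOI 18.05).
Composition: TiO2 3.151%, MgO 16.93%, Al2O3 0.1857%, ZnO 5.699%, SiO2 74.04%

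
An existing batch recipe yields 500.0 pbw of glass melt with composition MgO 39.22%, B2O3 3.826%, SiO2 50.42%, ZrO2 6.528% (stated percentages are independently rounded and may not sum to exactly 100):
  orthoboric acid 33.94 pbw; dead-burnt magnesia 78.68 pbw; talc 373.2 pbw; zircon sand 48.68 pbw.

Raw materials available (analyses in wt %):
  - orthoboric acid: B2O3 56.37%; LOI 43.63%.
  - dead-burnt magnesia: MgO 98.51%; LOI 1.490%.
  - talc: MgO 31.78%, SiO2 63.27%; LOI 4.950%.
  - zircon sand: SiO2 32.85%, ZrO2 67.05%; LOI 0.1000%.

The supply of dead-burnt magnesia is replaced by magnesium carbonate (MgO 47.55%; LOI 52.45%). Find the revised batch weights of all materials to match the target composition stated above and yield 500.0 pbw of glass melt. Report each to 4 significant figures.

Revised batch per 500.0 pbw glass melt:
  orthoboric acid: 33.94 pbw
  magnesium carbonate: 163.0 pbw
  talc: 373.2 pbw
  zircon sand: 48.68 pbw
Total batch = 618.8 pbw; LOI loss = 118.8 pbw

Every computation keeps full float precision from first step to last; in-progress results are displayed (rounded to four significant digits) at each printed step — a single rounding finalizes each reported result. Derived quantities are computed from the weighed amounts at 500.0 pbw of glass in exact precision (ignition loss, glass mass, four oxide percentages, yield, the totals), exactly as shown in problem or answer.
Oxide-by-oxide targets in 500.0 pbw glass melt:
  MgO: 39.22% × 500.0 = 196.1 pbw
  B2O3: 3.826% × 500.0 = 19.13 pbw
  SiO2: 50.42% × 500.0 = 252.1 pbw
  ZrO2: 6.528% × 500.0 = 32.64 pbw
Oxide-by-oxide audit using the reported weights, at the basis given (sums match the target masses up to rounding of the answer):
  MgO: 163.0·0.4755 + 373.2·0.3178 = 196.1 pbw (target 196.1 pbw)
  B2O3: 33.94·0.5637 = 19.13 pbw (target 19.13 pbw)
  SiO2: 373.2·0.6327 + 48.68·0.3285 = 252.1 pbw (target 252.1 pbw)
  ZrO2: 48.68·0.6705 = 32.64 pbw (target 32.64 pbw)
Glass-mass closure: batch total minus LOI = 500.0 pbw (per-oxide target masses sum to 500.0 pbw; the stated basis being 500.0 pbw — rounding explains the deltas).
Summing the batch: Σ batch = 618.8 pbw; LOI loss = Σ batch·LOI = 118.8 pbw; as yield: glass ÷ batch → 80.80%.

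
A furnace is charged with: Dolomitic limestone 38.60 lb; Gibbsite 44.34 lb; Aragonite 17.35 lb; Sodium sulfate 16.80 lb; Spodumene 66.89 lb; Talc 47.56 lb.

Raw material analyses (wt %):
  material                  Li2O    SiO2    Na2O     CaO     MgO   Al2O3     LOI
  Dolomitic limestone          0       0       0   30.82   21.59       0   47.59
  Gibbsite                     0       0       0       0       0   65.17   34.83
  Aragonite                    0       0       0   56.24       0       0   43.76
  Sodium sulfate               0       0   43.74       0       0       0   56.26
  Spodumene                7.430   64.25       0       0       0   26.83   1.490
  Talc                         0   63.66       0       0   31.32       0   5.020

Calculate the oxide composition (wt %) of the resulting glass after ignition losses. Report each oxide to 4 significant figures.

The working math keeps full float precision in every operation. Working values are displayed rounded to 4 significant figures across the worked steps. Exactly one rounding lands on every reported value. The derived quantities (the totals, net glass mass, the six compositions, LOI, the yield) are carried from the batch weights on 177.3 lb of glass at exact precision exactly as printed in the problem or the answer.
Oxide-by-oxide delivered mass:
  Li2O: 66.89·0.07430 = 4.970 lb
  SiO2: 66.89·0.6425 + 47.56·0.6366 = 73.25 lb
  Na2O: 16.80·0.4374 = 7.348 lb
  CaO: 38.60·0.3082 + 17.35·0.5624 = 21.65 lb
  MgO: 38.60·0.2159 + 47.56·0.3132 = 23.23 lb
  Al2O3: 44.34·0.6517 + 66.89·0.2683 = 46.84 lb
LOI: 38.60·0.4759 + 44.34·0.3483 + 17.35·0.4376 + 16.80·0.5626 + 66.89·0.01490 + 47.56·0.05020 = 54.24 lb
The glass mass, total less LOI, = 231.5 − 54.24 = 177.3 lb (= the summed oxide contributions)
wt % = oxide mass / glass mass × 100

Glass mass = 177.3 lb (batch 231.5 − LOI 54.24).
Composition: Li2O 2.803%, SiO2 41.32%, Na2O 4.145%, CaO 12.21%, MgO 13.10%, Al2O3 26.42%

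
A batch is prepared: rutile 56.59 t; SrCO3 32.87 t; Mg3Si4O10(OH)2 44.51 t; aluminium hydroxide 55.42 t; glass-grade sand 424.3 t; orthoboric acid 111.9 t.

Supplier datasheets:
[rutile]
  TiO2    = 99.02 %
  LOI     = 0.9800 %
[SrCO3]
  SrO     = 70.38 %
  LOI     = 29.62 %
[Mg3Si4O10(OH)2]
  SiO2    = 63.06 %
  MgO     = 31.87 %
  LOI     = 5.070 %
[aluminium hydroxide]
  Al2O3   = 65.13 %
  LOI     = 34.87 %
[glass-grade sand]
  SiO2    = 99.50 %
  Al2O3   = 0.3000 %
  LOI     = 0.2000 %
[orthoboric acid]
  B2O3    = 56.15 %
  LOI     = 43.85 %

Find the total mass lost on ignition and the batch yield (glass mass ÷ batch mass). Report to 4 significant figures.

Mid-chain values appear rounded to four significant digits between the steps. Each numeric step runs at full precision through every step. A single rounding completes each reported number. The derived quantities are computed at full float precision (net glass mass, LOI, the yield, six oxide percentages, the totals) starting from the weights for 643.8 t of glass, precisely as stated by the question or the answer.
Each material's LOI contribution:
  rutile: 56.59 × 0.009800 = 0.5546 t
  SrCO3: 32.87 × 0.2962 = 9.736 t
  Mg3Si4O10(OH)2: 44.51 × 0.05070 = 2.257 t
  aluminium hydroxide: 55.42 × 0.3487 = 19.32 t
  glass-grade sand: 424.3 × 0.002000 = 0.8486 t
  orthoboric acid: 111.9 × 0.4385 = 49.07 t
Total LOI = 81.79 t
Glass = batch − LOI = 725.6 − 81.79 = 643.8 t

LOI loss = 81.79 t; glass = 643.8 t; yield = 88.73%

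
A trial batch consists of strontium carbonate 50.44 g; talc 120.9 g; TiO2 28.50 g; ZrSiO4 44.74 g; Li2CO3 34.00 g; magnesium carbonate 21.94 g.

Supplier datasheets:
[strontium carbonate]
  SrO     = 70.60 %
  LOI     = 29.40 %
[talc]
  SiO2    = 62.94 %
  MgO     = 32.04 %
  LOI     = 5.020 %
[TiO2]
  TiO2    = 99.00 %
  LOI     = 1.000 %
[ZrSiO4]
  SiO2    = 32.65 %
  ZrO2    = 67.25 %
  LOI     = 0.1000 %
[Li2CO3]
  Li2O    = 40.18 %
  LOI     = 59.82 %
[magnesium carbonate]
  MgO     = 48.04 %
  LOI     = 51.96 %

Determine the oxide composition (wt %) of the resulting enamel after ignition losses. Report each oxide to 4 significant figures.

All arithmetic keeps full float precision through the solve — values along the way appear (rounded to four significant figures) across the worked steps — every reported number is rounded exactly once. The derived quantities, which include totals, glass mass, six oxide percentages, the yield, LOI, are carried in exact precision, precisely as stated by question or answer, from the batch weights for 247.6 g of glass.
Per-oxide mass from batch:
  SiO2: 120.9·0.6294 + 44.74·0.3265 = 90.70 g
  TiO2: 28.50·0.9900 = 28.21 g
  ZrO2: 44.74·0.6725 = 30.09 g
  SrO: 50.44·0.7060 = 35.61 g
  Li2O: 34.00·0.4018 = 13.66 g
  MgO: 120.9·0.3204 + 21.94·0.4804 = 49.28 g
LOI: 50.44·0.2940 + 120.9·0.05020 + 28.50·0.01000 + 44.74·0.001000 + 34.00·0.5982 + 21.94·0.5196 = 52.97 g
The glass mass, total less LOI, = 300.5 − 52.97 = 247.6 g (consistent with Σ oxide mass)
percent share: oxide ÷ glass, ×100

Glass mass = 247.6 g (batch 300.5 − LOI 52.97).
Composition: SiO2 36.64%, TiO2 11.40%, ZrO2 12.15%, SrO 14.39%, Li2O 5.518%, MgO 19.91%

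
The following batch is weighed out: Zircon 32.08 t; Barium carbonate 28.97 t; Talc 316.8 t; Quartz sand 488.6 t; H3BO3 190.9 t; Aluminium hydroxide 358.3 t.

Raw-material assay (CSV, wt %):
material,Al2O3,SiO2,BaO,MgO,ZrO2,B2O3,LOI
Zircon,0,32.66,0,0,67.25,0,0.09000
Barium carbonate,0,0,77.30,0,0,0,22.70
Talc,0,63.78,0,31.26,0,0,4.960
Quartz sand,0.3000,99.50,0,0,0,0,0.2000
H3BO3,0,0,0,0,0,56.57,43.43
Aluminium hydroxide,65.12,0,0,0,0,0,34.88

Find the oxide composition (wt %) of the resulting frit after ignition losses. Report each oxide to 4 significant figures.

Glass mass = 1184 t (batch 1416 − LOI 231.2).
Composition: Al2O3 19.82%, SiO2 58.99%, BaO 1.891%, MgO 8.361%, ZrO2 1.821%, B2O3 9.117%

All arithmetic maintains full float precision end to end; the intermediate values are displayed (rounded to four significant digits) at each printed step — each reported figure is rounded just once; all derived quantities, which include the totals, six oxide percentages, net glass mass, ignition loss, the yield, are computed at full precision, precisely as stated by the question or the answer, starting from the weights per 1184 t of glass.
Mass of each oxide from the mix:
  Al2O3: 488.6·0.003000 + 358.3·0.6512 = 234.8 t
  SiO2: 32.08·0.3266 + 316.8·0.6378 + 488.6·0.9950 = 698.7 t
  BaO: 28.97·0.7730 = 22.39 t
  MgO: 316.8·0.3126 = 99.03 t
  ZrO2: 32.08·0.6725 = 21.57 t
  B2O3: 190.9·0.5657 = 108.0 t
LOI: 32.08·9.000e-04 + 28.97·0.2270 + 316.8·0.04960 + 488.6·0.002000 + 190.9·0.4343 + 358.3·0.3488 = 231.2 t
Resulting glass, batch − LOI: 1416 − 231.2 = 1184 t (= Σ oxide masses)
wt % = oxide mass / glass mass × 100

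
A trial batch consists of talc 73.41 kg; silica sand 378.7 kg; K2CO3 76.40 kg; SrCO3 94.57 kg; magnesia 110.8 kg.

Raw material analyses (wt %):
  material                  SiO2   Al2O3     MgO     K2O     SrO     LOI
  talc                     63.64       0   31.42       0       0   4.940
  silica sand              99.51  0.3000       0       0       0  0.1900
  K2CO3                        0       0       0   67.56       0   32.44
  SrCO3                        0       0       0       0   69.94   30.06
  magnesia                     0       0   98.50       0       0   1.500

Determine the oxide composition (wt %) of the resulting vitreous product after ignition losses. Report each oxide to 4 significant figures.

Working values are displayed (rounded to 4 significant figures) in the printout. Every computation holds full precision through the solve — every reported result carries a single rounding. All derived quantities (LOI, the five compositions, glass mass, the yield, the totals) are computed from the weighed amounts for 674.7 kg of glass at exact precision, exactly as shown in the question or the answer.
What the batch supplies per oxide:
  SiO2: 73.41·0.6364 + 378.7·0.9951 = 423.6 kg
  Al2O3: 378.7·0.003000 = 1.136 kg
  MgO: 73.41·0.3142 + 110.8·0.9850 = 132.2 kg
  K2O: 76.40·0.6756 = 51.62 kg
  SrO: 94.57·0.6994 = 66.14 kg
LOI: 73.41·0.04940 + 378.7·0.001900 + 76.40·0.3244 + 94.57·0.3006 + 110.8·0.01500 = 59.22 kg
Glass mass = batch − LOI = 733.9 − 59.22 = 674.7 kg (consistent with Σ oxide mass)
oxide / glass × 100 gives the wt %

Glass mass = 674.7 kg (batch 733.9 − LOI 59.22).
Composition: SiO2 62.78%, Al2O3 0.1684%, MgO 19.60%, K2O 7.651%, SrO 9.804%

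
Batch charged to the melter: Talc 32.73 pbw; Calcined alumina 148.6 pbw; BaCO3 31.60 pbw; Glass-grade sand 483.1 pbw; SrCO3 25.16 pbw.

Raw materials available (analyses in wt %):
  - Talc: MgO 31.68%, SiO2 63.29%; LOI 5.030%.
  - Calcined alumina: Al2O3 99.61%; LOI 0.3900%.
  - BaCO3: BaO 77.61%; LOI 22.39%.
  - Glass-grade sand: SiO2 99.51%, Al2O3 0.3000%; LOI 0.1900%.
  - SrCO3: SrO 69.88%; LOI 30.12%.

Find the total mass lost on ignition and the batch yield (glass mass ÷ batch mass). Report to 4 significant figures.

LOI loss = 17.80 pbw; glass = 703.4 pbw; yield = 97.53%

The working math runs at full float precision throughout. Working values appear rounded to four significant figures in the printout; each reported number is rounded once only; derived quantities, including LOI, net glass mass, the yield, the totals, five oxide percentages, are computed starting from the weights at 703.4 pbw of glass at full float precision, as given in the question or the answer.
Material-by-material LOI:
  Talc: 32.73 × 0.05030 = 1.646 pbw
  Calcined alumina: 148.6 × 0.003900 = 0.5795 pbw
  BaCO3: 31.60 × 0.2239 = 7.075 pbw
  Glass-grade sand: 483.1 × 0.001900 = 0.9179 pbw
  SrCO3: 25.16 × 0.3012 = 7.578 pbw
Total LOI = 17.80 pbw
Glass = batch − LOI = 721.2 − 17.80 = 703.4 pbw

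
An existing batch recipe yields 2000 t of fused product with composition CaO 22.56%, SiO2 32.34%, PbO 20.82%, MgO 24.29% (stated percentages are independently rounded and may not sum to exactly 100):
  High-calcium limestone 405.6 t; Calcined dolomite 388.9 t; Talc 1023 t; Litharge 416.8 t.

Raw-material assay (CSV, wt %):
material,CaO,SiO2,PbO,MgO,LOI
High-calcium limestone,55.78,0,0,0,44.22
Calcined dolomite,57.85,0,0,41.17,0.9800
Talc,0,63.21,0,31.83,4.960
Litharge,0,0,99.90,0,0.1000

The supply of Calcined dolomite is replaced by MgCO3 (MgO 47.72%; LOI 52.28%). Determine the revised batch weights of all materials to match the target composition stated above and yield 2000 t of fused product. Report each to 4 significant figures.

The whole derivation maintains exact precision through every step — in-progress results appear rounded to four significant figures at each printed step. A single rounding finalizes each reported value. The derived quantities are carried from the batch weights for 2000 t of glass in exact precision (glass mass, totals, LOI, four oxide percentages, the yield), as quoted within problem or answer.
Oxide mass targets, per 2000 t fused product:
  CaO: 22.56% × 2000 = 451.2 t
  SiO2: 32.34% × 2000 = 646.8 t
  PbO: 20.82% × 2000 = 416.4 t
  MgO: 24.29% × 2000 = 485.8 t
Balance tally, oxide-wise, working from each reported weight, against the basis in use (every target is met by its sum given rounding of the digits):
  CaO: 808.9·0.5578 = 451.2 t (target 451.2 t)
  SiO2: 1023·0.6321 = 646.6 t (target 646.8 t)
  PbO: 416.8·0.9990 = 416.4 t (target 416.4 t)
  MgO: 335.5·0.4772 + 1023·0.3183 = 485.7 t (target 485.8 t)
Consistency of the glass mass: total batch − LOI = 2000 t (the Σ of target masses is 2000 t; the stated basis being 2000 t — gaps are rounding artifacts).
Batch total: Σ batch = 2584 t; LOI loss = Σ batch·LOI = 584.3 t; yield = glass ÷ total batch = 77.39%.

Revised batch per 2000 t fused product:
  High-calcium limestone: 808.9 t
  MgCO3: 335.5 t
  Talc: 1023 t
  Litharge: 416.8 t
Total batch = 2584 t; LOI loss = 584.3 t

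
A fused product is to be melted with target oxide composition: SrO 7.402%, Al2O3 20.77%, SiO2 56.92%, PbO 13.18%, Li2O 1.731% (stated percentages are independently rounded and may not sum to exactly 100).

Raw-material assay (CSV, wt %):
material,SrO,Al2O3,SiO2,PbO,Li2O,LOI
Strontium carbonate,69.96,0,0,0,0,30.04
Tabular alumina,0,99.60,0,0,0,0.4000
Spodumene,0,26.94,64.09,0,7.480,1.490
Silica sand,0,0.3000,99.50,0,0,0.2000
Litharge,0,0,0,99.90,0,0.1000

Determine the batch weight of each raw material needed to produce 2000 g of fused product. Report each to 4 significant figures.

Each numeric step runs at full precision at each step — mid-chain values are printed (rounded to four significant figures) across the worked steps. Each reported number includes exactly one rounding. All derived quantities are carried from the weighed amounts on 2000 g of glass in exact precision (the yield, LOI, five oxide percentages, the totals, glass mass) as set out in problem or answer.
Target oxide masses per 2000 g fused product:
  SrO: 7.402% × 2000 = 148.0 g
  Al2O3: 20.77% × 2000 = 415.4 g
  SiO2: 56.92% × 2000 = 1138 g
  PbO: 13.18% × 2000 = 263.6 g
  Li2O: 1.731% × 2000 = 34.62 g
Oxide-by-oxide audit given the weights on record, per the basis as stated (sum by sum, the targets are met given rounding of the digits):
  SrO: 211.6·0.6996 = 148.0 g (target 148.0 g)
  Al2O3: 289.3·0.9960 + 462.8·0.2694 + 846.0·0.003000 = 415.4 g (target 415.4 g)
  SiO2: 462.8·0.6409 + 846.0·0.9950 = 1138 g (target 1138 g)
  PbO: 263.9·0.9990 = 263.6 g (target 263.6 g)
  Li2O: 462.8·0.07480 = 34.62 g (target 34.62 g)
Glass-mass sanity pass: total charge less LOI = 2000 g (summing oxide targets gives 2000 g; basis as stated: 2000 g — deltas are rounding alone).
Batch total: Σ batch = 2074 g; Σ batch·LOI gives LOI loss = 73.57 g; glass ÷ batch gives a yield of 96.45%.

Batch per 2000 g fused product:
  Strontium carbonate: 211.6 g
  Tabular alumina: 289.3 g
  Spodumene: 462.8 g
  Silica sand: 846.0 g
  Litharge: 263.9 g
Total batch = 2074 g; LOI loss = 73.57 g; yield = 96.45%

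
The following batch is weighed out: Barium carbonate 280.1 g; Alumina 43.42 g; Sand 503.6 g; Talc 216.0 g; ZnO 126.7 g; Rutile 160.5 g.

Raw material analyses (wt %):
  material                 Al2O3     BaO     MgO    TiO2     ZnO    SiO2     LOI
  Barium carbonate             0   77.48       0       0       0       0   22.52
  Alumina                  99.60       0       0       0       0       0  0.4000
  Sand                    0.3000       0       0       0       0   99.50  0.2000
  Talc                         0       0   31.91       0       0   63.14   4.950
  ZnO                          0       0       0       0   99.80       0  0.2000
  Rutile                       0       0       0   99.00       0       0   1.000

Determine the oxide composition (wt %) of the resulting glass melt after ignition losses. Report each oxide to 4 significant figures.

Each numeric step holds full float precision from start to finish; values along the way are shown, rounded to four significant digits, between the steps — exactly one rounding lands on each reported result. Derived quantities, which include the totals, glass mass, yield, LOI, six oxide percentages, are computed at full float precision, as set out in the question or the answer, from the batch weights per 1254 g of glass.
What the batch supplies per oxide:
  Al2O3: 43.42·0.9960 + 503.6·0.003000 = 44.76 g
  BaO: 280.1·0.7748 = 217.0 g
  MgO: 216.0·0.3191 = 68.93 g
  TiO2: 160.5·0.9900 = 158.9 g
  ZnO: 126.7·0.9980 = 126.4 g
  SiO2: 503.6·0.9950 + 216.0·0.6314 = 637.5 g
LOI: 280.1·0.2252 + 43.42·0.004000 + 503.6·0.002000 + 216.0·0.04950 + 126.7·0.002000 + 160.5·0.01000 = 76.81 g
Net of LOI, the glass mass = 1330 − 76.81 = 1254 g (matching Σ of the oxides)
wt %: oxide over glass, times 100

Glass mass = 1254 g (batch 1330 − LOI 76.81).
Composition: Al2O3 3.571%, BaO 17.31%, MgO 5.499%, TiO2 12.68%, ZnO 10.09%, SiO2 50.85%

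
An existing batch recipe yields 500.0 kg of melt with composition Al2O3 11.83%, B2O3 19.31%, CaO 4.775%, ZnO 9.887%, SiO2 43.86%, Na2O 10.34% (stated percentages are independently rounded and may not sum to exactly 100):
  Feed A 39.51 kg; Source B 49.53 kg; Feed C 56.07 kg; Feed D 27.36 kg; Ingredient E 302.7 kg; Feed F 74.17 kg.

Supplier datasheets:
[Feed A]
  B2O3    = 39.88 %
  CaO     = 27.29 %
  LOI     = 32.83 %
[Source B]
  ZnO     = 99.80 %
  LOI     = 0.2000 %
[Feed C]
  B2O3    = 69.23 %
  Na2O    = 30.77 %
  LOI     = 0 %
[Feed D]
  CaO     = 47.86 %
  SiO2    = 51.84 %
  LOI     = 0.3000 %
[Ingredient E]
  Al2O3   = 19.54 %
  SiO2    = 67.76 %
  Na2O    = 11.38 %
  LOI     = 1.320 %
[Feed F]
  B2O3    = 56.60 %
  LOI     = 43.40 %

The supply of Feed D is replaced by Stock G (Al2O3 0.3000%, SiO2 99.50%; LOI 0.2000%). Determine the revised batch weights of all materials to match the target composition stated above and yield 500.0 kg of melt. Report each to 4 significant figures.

Revised batch per 500.0 kg melt:
  Feed A: 87.49 kg
  Source B: 49.53 kg
  Feed C: 56.15 kg
  Stock G: 14.40 kg
  Ingredient E: 302.5 kg
  Feed F: 40.26 kg
Total batch = 550.3 kg; LOI loss = 50.32 kg

The whole derivation holds exact precision through the solve — working values are shown rounded to four significant figures on the page; every reported number is rounded only once. Derived quantities, including net glass mass, the six compositions, yield, totals, ignition loss, are re-derived using the weight values per 500.0 kg of glass at full precision, as they appear in the problem or answer text.
Per-oxide target masses for 500.0 kg melt:
  Al2O3: 11.83% × 500.0 = 59.15 kg
  B2O3: 19.31% × 500.0 = 96.55 kg
  CaO: 4.775% × 500.0 = 23.88 kg
  ZnO: 9.887% × 500.0 = 49.44 kg
  SiO2: 43.86% × 500.0 = 219.3 kg
  Na2O: 10.34% × 500.0 = 51.70 kg
Per-oxide balance check given the weights on record, against the basis in use (oxide sums agree with the targets net of answer rounding effects):
  Al2O3: 14.40·0.003000 + 302.5·0.1954 = 59.15 kg (target 59.15 kg)
  B2O3: 87.49·0.3988 + 56.15·0.6923 + 40.26·0.5660 = 96.55 kg (target 96.55 kg)
  CaO: 87.49·0.2729 = 23.88 kg (target 23.88 kg)
  ZnO: 49.53·0.9980 = 49.43 kg (target 49.44 kg)
  SiO2: 14.40·0.9950 + 302.5·0.6776 = 219.3 kg (target 219.3 kg)
  Na2O: 56.15·0.3077 + 302.5·0.1138 = 51.70 kg (target 51.70 kg)
Mass balance on the glass: whole batch net of LOI = 500.0 kg (the targets, summed, come to 500.0 kg; stated basis 500.0 kg — deltas are rounding alone).
Adding the batch up: Σ batch = 550.3 kg; LOI loss = Σ batch·LOI = 50.32 kg; as yield: glass ÷ batch → 90.86%.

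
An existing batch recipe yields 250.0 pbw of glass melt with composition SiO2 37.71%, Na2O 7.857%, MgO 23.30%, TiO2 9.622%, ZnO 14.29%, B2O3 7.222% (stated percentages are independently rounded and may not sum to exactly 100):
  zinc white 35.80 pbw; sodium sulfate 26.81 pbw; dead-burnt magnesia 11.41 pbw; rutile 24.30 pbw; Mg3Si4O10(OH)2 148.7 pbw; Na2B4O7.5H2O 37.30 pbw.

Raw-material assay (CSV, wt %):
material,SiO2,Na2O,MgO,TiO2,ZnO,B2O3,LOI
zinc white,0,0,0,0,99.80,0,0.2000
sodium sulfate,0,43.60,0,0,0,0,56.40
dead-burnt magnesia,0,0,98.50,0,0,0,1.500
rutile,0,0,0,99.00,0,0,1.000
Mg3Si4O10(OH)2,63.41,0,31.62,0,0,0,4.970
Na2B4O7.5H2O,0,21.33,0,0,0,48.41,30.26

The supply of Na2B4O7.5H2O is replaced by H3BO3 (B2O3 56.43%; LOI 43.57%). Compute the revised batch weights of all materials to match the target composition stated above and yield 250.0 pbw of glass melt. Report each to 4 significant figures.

Every computation carries full precision at all times; in-progress results are displayed rounded to four significant digits alongside each step — each reported figure sees exactly one rounding — derived quantities are rebuilt in full float precision (the six compositions, LOI, yield, glass mass, totals) from the batch weights at 250.0 pbw of glass, as written in question or answer.
Per-oxide target masses for 250.0 pbw glass melt:
  SiO2: 37.71% × 250.0 = 94.28 pbw
  Na2O: 7.857% × 250.0 = 19.64 pbw
  MgO: 23.30% × 250.0 = 58.25 pbw
  TiO2: 9.622% × 250.0 = 24.06 pbw
  ZnO: 14.29% × 250.0 = 35.72 pbw
  B2O3: 7.222% × 250.0 = 18.06 pbw
Verifying the oxide balance given the weights on record, relative to the basis at hand (sum by sum, the targets are met inside rounding margins):
  SiO2: 148.7·0.6341 = 94.29 pbw (target 94.28 pbw)
  Na2O: 45.05·0.4360 = 19.64 pbw (target 19.64 pbw)
  MgO: 11.41·0.9850 + 148.7·0.3162 = 58.26 pbw (target 58.25 pbw)
  TiO2: 24.30·0.9900 = 24.06 pbw (target 24.06 pbw)
  ZnO: 35.80·0.9980 = 35.73 pbw (target 35.72 pbw)
  B2O3: 32.00·0.5643 = 18.06 pbw (target 18.06 pbw)
Glass-mass closure: batch Σ − ignition loss = 250.0 pbw (oxide target masses add up to 250.0 pbw; with the basis standing at 250.0 pbw — gaps are rounding artifacts).
Adding the batch up: Σ batch = 297.3 pbw; ignition loss, Σ(batch × LOI) = 47.23 pbw; yield: glass divided by total = 84.11%.

Revised batch per 250.0 pbw glass melt:
  zinc white: 35.80 pbw
  sodium sulfate: 45.05 pbw
  dead-burnt magnesia: 11.41 pbw
  rutile: 24.30 pbw
  Mg3Si4O10(OH)2: 148.7 pbw
  H3BO3: 32.00 pbw
Total batch = 297.3 pbw; LOI loss = 47.23 pbw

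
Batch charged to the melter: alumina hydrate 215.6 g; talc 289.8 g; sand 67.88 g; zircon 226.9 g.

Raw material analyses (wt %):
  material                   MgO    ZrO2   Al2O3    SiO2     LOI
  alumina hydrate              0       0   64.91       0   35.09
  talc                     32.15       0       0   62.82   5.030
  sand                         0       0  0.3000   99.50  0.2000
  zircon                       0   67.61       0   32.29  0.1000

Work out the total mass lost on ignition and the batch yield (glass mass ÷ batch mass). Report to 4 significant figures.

The intermediate values are shown, rounded to four significant digits, between the steps; all internal work maintains exact precision from start to finish. Exactly one rounding lands on every reported result. The derived quantities, including yield, glass mass, LOI, the totals, the four compositions, are computed from the batch weights per 709.6 g of glass in exact precision, as written in question or answer.
Material-by-material LOI:
  alumina hydrate: 215.6 × 0.3509 = 75.65 g
  talc: 289.8 × 0.05030 = 14.58 g
  sand: 67.88 × 0.002000 = 0.1358 g
  zircon: 226.9 × 0.001000 = 0.2269 g
Total LOI = 90.59 g
Glass = batch − LOI = 800.2 − 90.59 = 709.6 g

LOI loss = 90.59 g; glass = 709.6 g; yield = 88.68%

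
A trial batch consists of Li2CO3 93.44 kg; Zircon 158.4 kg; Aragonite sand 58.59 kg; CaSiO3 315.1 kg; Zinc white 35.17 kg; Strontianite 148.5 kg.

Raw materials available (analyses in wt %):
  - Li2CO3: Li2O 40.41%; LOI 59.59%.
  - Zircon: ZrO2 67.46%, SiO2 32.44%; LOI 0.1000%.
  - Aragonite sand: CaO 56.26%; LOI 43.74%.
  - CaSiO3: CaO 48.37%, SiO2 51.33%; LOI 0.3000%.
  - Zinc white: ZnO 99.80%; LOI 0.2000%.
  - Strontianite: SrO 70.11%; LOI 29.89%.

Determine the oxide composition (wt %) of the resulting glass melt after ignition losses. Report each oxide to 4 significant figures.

Working values are displayed rounded to 4 significant figures across the worked steps; all internal work keeps full float precision from start to finish; each reported number is rounded only once — derived quantities are re-derived from the batch weights per 682.3 kg of glass at full float precision (the totals, ignition loss, six oxide percentages, yield, net glass mass), precisely as stated by problem or answer.
What the batch supplies per oxide:
  ZnO: 35.17·0.9980 = 35.10 kg
  SrO: 148.5·0.7011 = 104.1 kg
  Li2O: 93.44·0.4041 = 37.76 kg
  CaO: 58.59·0.5626 + 315.1·0.4837 = 185.4 kg
  ZrO2: 158.4·0.6746 = 106.9 kg
  SiO2: 158.4·0.3244 + 315.1·0.5133 = 213.1 kg
LOI: 93.44·0.5959 + 158.4·0.001000 + 58.59·0.4374 + 315.1·0.003000 + 35.17·0.002000 + 148.5·0.2989 = 126.9 kg
Glass mass = batch − LOI = 809.2 − 126.9 = 682.3 kg (consistent with Σ oxide mass)
wt %: oxide over glass, times 100

Glass mass = 682.3 kg (batch 809.2 − LOI 126.9).
Composition: ZnO 5.144%, SrO 15.26%, Li2O 5.534%, CaO 27.17%, ZrO2 15.66%, SiO2 31.23%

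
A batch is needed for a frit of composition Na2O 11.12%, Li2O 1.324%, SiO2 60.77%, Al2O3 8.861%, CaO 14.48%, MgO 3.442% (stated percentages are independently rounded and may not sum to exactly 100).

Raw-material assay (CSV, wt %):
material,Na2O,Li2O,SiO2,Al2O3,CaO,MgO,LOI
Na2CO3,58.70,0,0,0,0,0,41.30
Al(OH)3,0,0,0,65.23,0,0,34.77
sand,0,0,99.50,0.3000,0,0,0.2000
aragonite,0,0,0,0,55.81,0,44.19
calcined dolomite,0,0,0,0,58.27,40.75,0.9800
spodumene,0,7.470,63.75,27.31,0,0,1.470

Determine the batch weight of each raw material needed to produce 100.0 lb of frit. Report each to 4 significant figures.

Batch per 100.0 lb frit:
  Na2CO3: 18.94 lb
  Al(OH)3: 5.935 lb
  sand: 49.72 lb
  aragonite: 17.13 lb
  calcined dolomite: 8.447 lb
  spodumene: 17.72 lb
Total batch = 117.9 lb; LOI loss = 17.90 lb; yield = 84.82%

All internal work runs at full precision throughout. Values along the way are printed (rounded to four significant figures) within the worked lines; every reported result carries a single rounding — derived quantities, which include yield, glass mass, ignition loss, totals, the six compositions, are computed in full precision, as they appear in the question or the answer, using the weight values at 100.0 lb of glass.
Oxide-by-oxide targets in 100.0 lb frit:
  Na2O: 11.12% × 100.0 = 11.12 lb
  Li2O: 1.324% × 100.0 = 1.324 lb
  SiO2: 60.77% × 100.0 = 60.77 lb
  Al2O3: 8.861% × 100.0 = 8.861 lb
  CaO: 14.48% × 100.0 = 14.48 lb
  MgO: 3.442% × 100.0 = 3.442 lb
Verifying the oxide balance from the weights as reported, against the basis in use (summed amounts equal target values up to rounding of the answer):
  Na2O: 18.94·0.5870 = 11.12 lb (target 11.12 lb)
  Li2O: 17.72·0.07470 = 1.324 lb (target 1.324 lb)
  SiO2: 49.72·0.9950 + 17.72·0.6375 = 60.77 lb (target 60.77 lb)
  Al2O3: 5.935·0.6523 + 49.72·0.003000 + 17.72·0.2731 = 8.860 lb (target 8.861 lb)
  CaO: 17.13·0.5581 + 8.447·0.5827 = 14.48 lb (target 14.48 lb)
  MgO: 8.447·0.4075 = 3.442 lb (target 3.442 lb)
Glass mass check: batch Σ − ignition loss = 99.99 lb (summing oxide targets gives 100.0 lb; basis as stated: 100.0 lb — a pure rounding effect).
Total batch = Σ batch = 117.9 lb; Σ batch·LOI gives LOI loss = 17.90 lb; as yield: glass ÷ batch → 84.82%.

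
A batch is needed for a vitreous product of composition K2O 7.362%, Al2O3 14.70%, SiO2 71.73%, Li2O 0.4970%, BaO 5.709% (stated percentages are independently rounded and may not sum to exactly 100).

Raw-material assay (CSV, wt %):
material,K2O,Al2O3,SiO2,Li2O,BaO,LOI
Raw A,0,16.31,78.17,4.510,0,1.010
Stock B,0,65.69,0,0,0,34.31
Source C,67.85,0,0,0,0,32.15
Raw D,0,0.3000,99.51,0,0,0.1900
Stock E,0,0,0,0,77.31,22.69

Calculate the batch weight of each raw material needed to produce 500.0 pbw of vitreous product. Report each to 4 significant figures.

Exact precision is held in every operation. Intermediates appear (rounded to four significant figures) between the steps — every reported result takes exactly one rounding — the derived quantities are rebuilt at full float precision (net glass mass, yield, LOI, the totals, five oxide percentages) from the weighed amounts at 500.0 pbw of glass as given in the problem or the answer.
Oxide-by-oxide targets in 500.0 pbw vitreous product:
  K2O: 7.362% × 500.0 = 36.81 pbw
  Al2O3: 14.70% × 500.0 = 73.50 pbw
  SiO2: 71.73% × 500.0 = 358.6 pbw
  Li2O: 0.4970% × 500.0 = 2.485 pbw
  BaO: 5.709% × 500.0 = 28.54 pbw
A balance pass over the oxides, from the weights as reported, relative to the basis at hand (each sum matches its target mass once rounding is allowed for):
  K2O: 54.25·0.6785 = 36.81 pbw (target 36.81 pbw)
  Al2O3: 55.10·0.1631 + 96.76·0.6569 + 317.1·0.003000 = 73.50 pbw (target 73.50 pbw)
  SiO2: 55.10·0.7817 + 317.1·0.9951 = 358.6 pbw (target 358.6 pbw)
  Li2O: 55.10·0.04510 = 2.485 pbw (target 2.485 pbw)
  BaO: 36.92·0.7731 = 28.54 pbw (target 28.54 pbw)
The glass-mass cross-check: Σ batch − LOI loss = 500.0 pbw (the Σ of target masses is 500.0 pbw; versus the stated basis of 500.0 pbw — a pure rounding effect).
Batch grand total — Σ batch = 560.1 pbw; LOI removed, Σ of batch·LOI: 60.18 pbw; the yield ratio, glass ÷ batch: 89.26%.

Batch per 500.0 pbw vitreous product:
  Raw A: 55.10 pbw
  Stock B: 96.76 pbw
  Source C: 54.25 pbw
  Raw D: 317.1 pbw
  Stock E: 36.92 pbw
Total batch = 560.1 pbw; LOI loss = 60.18 pbw; yield = 89.26%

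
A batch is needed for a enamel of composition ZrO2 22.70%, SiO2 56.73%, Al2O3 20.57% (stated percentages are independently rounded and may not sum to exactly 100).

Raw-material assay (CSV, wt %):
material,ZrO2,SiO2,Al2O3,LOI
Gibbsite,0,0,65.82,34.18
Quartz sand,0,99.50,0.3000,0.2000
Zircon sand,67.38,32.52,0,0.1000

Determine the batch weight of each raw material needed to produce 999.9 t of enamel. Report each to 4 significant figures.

Batch per 999.9 t enamel:
  Gibbsite: 310.4 t
  Quartz sand: 460.0 t
  Zircon sand: 336.9 t
Total batch = 1107 t; LOI loss = 107.4 t; yield = 90.31%

The whole derivation keeps exact precision throughout; values along the way appear, rounded to 4 significant figures, in the working — every reported number is rounded just once; all derived quantities (the yield, totals, three oxide percentages, LOI, net glass mass) are re-derived from the weighed amounts for 999.9 t of glass in full precision, exactly as printed in the question or the answer.
Oxide-by-oxide targets in 999.9 t enamel:
  ZrO2: 22.70% × 999.9 = 227.0 t
  SiO2: 56.73% × 999.9 = 567.2 t
  Al2O3: 20.57% × 999.9 = 205.7 t
Oxide-by-oxide audit given the weights on record, versus the basis set out (target by target, the sums agree net of answer rounding effects):
  ZrO2: 336.9·0.6738 = 227.0 t (target 227.0 t)
  SiO2: 460.0·0.9950 + 336.9·0.3252 = 567.3 t (target 567.2 t)
  Al2O3: 310.4·0.6582 + 460.0·0.003000 = 205.7 t (target 205.7 t)
Glass-mass closure: total charge less LOI = 999.9 t (targets for the oxides total 999.9 t; basis as stated: 999.9 t — deltas are rounding alone).
Whole-batch sum: Σ batch = 1107 t; LOI removed, Σ of batch·LOI: 107.4 t; yield, glass over the total, = 90.31%.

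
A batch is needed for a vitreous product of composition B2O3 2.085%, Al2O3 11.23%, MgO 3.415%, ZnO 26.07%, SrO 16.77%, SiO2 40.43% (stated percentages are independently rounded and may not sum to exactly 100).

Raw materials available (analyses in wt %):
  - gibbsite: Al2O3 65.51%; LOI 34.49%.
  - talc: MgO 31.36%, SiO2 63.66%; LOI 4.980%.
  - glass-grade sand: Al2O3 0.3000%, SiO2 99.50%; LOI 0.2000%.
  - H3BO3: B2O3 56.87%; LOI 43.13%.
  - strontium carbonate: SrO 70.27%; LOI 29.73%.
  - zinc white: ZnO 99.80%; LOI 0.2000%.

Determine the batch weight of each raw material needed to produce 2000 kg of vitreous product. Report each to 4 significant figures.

Batch per 2000 kg vitreous product:
  gibbsite: 339.8 kg
  talc: 217.8 kg
  glass-grade sand: 673.3 kg
  H3BO3: 73.33 kg
  strontium carbonate: 477.3 kg
  zinc white: 522.4 kg
Total batch = 2304 kg; LOI loss = 304.0 kg; yield = 86.81%

The intermediate values are shown rounded to four significant digits in the printout. Exact precision is kept at every stage — a single rounding finalizes every reported result — the derived quantities (glass mass, the totals, six oxide percentages, LOI, yield) are recomputed at full precision starting from the weights on 2000 kg of glass, as quoted within the problem or answer text.
Target masses of each oxide per 2000 kg vitreous product:
  B2O3: 2.085% × 2000 = 41.70 kg
  Al2O3: 11.23% × 2000 = 224.6 kg
  MgO: 3.415% × 2000 = 68.30 kg
  ZnO: 26.07% × 2000 = 521.4 kg
  SrO: 16.77% × 2000 = 335.4 kg
  SiO2: 40.43% × 2000 = 808.6 kg
Balance tally, oxide-wise, working from each reported weight, at the basis given (summed amounts equal target values exact up to rounding of places):
  B2O3: 73.33·0.5687 = 41.70 kg (target 41.70 kg)
  Al2O3: 339.8·0.6551 + 673.3·0.003000 = 224.6 kg (target 224.6 kg)
  MgO: 217.8·0.3136 = 68.30 kg (target 68.30 kg)
  ZnO: 522.4·0.9980 = 521.4 kg (target 521.4 kg)
  SrO: 477.3·0.7027 = 335.4 kg (target 335.4 kg)
  SiO2: 217.8·0.6366 + 673.3·0.9950 = 808.6 kg (target 808.6 kg)
The glass-mass cross-check: whole batch net of LOI = 2000 kg (per-oxide target masses sum to 2000 kg; basis as stated: 2000 kg — rounding explains the deltas).
Summing the batch: Σ batch = 2304 kg; LOI removed, Σ of batch·LOI: 304.0 kg; glass ÷ batch gives a yield of 86.81%.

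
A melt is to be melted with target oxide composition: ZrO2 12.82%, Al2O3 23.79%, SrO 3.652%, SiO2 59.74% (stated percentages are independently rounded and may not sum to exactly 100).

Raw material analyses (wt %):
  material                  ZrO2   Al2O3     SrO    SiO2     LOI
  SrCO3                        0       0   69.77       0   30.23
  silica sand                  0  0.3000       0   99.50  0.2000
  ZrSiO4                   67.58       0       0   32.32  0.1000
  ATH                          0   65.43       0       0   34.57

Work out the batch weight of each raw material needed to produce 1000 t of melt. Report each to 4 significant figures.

Batch per 1000 t melt:
  SrCO3: 52.34 t
  silica sand: 538.8 t
  ZrSiO4: 189.7 t
  ATH: 361.1 t
Total batch = 1142 t; LOI loss = 141.9 t; yield = 87.57%

The whole derivation carries exact precision at all times — in-progress results appear rounded to four significant figures at each printed step; every reported result takes a single rounding. All derived quantities, which include ignition loss, totals, yield, glass mass, four oxide percentages, are rebuilt in full precision, exactly as shown in the question or the answer, using the weight values for 1000 t of glass.
Oxide mass targets, per 1000 t melt:
  ZrO2: 12.82% × 1000 = 128.2 t
  Al2O3: 23.79% × 1000 = 237.9 t
  SrO: 3.652% × 1000 = 36.52 t
  SiO2: 59.74% × 1000 = 597.4 t
Checking each oxide sum on the weights just shown, under the basis named above (each sum matches its target mass up to rounding of the answer):
  ZrO2: 189.7·0.6758 = 128.2 t (target 128.2 t)
  Al2O3: 538.8·0.003000 + 361.1·0.6543 = 237.9 t (target 237.9 t)
  SrO: 52.34·0.6977 = 36.52 t (target 36.52 t)
  SiO2: 538.8·0.9950 + 189.7·0.3232 = 597.4 t (target 597.4 t)
Glass-mass bookkeeping: the batch minus its LOI: 1000 t (per-oxide target masses sum to 1000 t; versus the stated basis of 1000 t — deltas are rounding alone).
Whole-batch sum: Σ batch = 1142 t; LOI removed, Σ of batch·LOI: 141.9 t; the yield ratio, glass ÷ batch: 87.57%.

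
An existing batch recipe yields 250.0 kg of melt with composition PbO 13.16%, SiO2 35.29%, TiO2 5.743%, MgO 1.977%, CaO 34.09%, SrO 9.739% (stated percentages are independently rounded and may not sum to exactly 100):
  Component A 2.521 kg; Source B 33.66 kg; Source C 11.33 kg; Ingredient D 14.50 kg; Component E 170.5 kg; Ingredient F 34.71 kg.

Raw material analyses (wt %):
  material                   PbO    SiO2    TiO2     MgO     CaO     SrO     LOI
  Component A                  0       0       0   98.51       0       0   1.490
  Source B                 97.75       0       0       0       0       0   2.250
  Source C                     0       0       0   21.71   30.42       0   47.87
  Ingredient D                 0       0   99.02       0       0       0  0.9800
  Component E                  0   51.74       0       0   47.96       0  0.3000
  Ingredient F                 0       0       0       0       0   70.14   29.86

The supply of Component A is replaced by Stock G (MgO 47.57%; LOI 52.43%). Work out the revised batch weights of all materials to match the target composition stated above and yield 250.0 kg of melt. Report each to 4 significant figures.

Revised batch per 250.0 kg melt:
  Stock G: 5.221 kg
  Source B: 33.66 kg
  Source C: 11.33 kg
  Ingredient D: 14.50 kg
  Component E: 170.5 kg
  Ingredient F: 34.71 kg
Total batch = 269.9 kg; LOI loss = 19.94 kg

Working values are shown rounded off to 4 significant figures in the printout; all internal work maintains full precision at all times. Exactly one rounding is applied to each reported figure — the derived quantities, which include ignition loss, yield, the six compositions, glass mass, totals, are computed in exact precision, precisely as stated by the question or the answer, starting from the weights on 250.0 kg of glass.
Oxide-by-oxide targets in 250.0 kg melt:
  PbO: 13.16% × 250.0 = 32.90 kg
  SiO2: 35.29% × 250.0 = 88.22 kg
  TiO2: 5.743% × 250.0 = 14.36 kg
  MgO: 1.977% × 250.0 = 4.942 kg
  CaO: 34.09% × 250.0 = 85.22 kg
  SrO: 9.739% × 250.0 = 24.35 kg
Mass-balance tally per oxide with the batch weights as given, relative to the basis at hand (sums match the target masses inside rounding margins):
  PbO: 33.66·0.9775 = 32.90 kg (target 32.90 kg)
  SiO2: 170.5·0.5174 = 88.22 kg (target 88.22 kg)
  TiO2: 14.50·0.9902 = 14.36 kg (target 14.36 kg)
  MgO: 5.221·0.4757 + 11.33·0.2171 = 4.943 kg (target 4.942 kg)
  CaO: 11.33·0.3042 + 170.5·0.4796 = 85.22 kg (target 85.22 kg)
  SrO: 34.71·0.7014 = 24.35 kg (target 24.35 kg)
Glass mass check: batch Σ − ignition loss = 250.0 kg (summing oxide targets gives 250.0 kg; basis as stated: 250.0 kg — rounding explains the deltas).
Whole-batch sum: Σ batch = 269.9 kg; loss to ignition Σ batch·LOI = 19.94 kg; yield, glass over the total, = 92.61%.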